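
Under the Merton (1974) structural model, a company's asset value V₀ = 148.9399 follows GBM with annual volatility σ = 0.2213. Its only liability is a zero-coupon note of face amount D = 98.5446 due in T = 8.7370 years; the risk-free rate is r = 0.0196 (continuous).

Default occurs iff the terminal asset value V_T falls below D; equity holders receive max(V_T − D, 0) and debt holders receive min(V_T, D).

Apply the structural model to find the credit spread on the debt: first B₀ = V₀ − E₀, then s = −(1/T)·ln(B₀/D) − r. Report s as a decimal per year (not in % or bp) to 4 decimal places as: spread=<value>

Equity is a call on the firm's assets struck at D = 98.5446:
d₁ = [ln(V₀/D) + (r + σ²/2)T] / (σ√T)
   = [ln(148.9399/98.5446) + (0.0196 + 0.5·0.2213²)·8.7370] / (0.2213·√8.7370)
   = [0.413034 + 0.385187] / 0.654128 = 1.220282
d₂ = d₁ − σ√T = 1.220282 − 0.654128 = 0.566154
N(d₁) = 0.888821,  N(d₂) = 0.714356,  e^(−rT) = 0.842615
E₀ = V₀·N(d₁) − D·e^(−rT)·N(d₂)
   = 148.9399·0.888821 − 98.5446·0.842615·0.714356 = 73.064291
B₀ = V₀ − E₀ = 148.9399 − 73.064291 = 75.875609
spread = −(1/T)·ln(B₀/D) − r = −(1/8.7370)·ln(75.875609/98.5446) − 0.0196 = 0.01032033

spread=0.0103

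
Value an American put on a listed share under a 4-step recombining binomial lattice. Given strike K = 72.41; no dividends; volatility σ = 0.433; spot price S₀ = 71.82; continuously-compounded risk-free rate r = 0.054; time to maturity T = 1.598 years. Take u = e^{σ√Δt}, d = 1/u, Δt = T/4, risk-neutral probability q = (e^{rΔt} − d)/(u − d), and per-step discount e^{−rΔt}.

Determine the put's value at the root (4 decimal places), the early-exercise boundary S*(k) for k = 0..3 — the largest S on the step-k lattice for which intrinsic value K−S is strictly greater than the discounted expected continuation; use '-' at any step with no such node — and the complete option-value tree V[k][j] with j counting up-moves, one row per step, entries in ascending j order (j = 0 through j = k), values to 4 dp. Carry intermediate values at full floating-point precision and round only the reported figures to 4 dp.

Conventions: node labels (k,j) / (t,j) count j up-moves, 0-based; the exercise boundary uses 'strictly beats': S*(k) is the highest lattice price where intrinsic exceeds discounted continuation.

params: Δt=0.39950 u=1.31480 d=0.76057 q=0.47135 e^(-rΔt)=0.97866
t_4 payoffs: 48.3768 30.8641 0.5900 0.0000 0.0000
t_3: node(3,0) S=31.5987 payoff=40.8113 vs cont=39.2659 → 40.8113 [stop]  node(3,1) S=54.6244 payoff=17.7856 vs cont=16.2402 → 17.7856 [stop]  node(3,2) S=94.4287 payoff=0.0000 vs cont=0.3052 → 0.3052 [wait]  node(3,3) S=163.2380 payoff=0.0000 vs cont=0.0000 → 0.0000 [wait]  ⇒ S*(3)=54.6244
t_2: node(2,0) S=41.5459 payoff=30.8641 vs cont=29.3187 → 30.8641 [stop]  node(2,1) S=71.8200 payoff=0.5900 vs cont=9.3425 → 9.3425 [wait]  node(2,2) S=124.1545 payoff=0.0000 vs cont=0.1579 → 0.1579 [wait]  ⇒ S*(2)=41.5459
t_1: node(1,0) S=54.6244 payoff=17.7856 vs cont=20.2777 → 20.2777 [wait]  node(1,1) S=94.4287 payoff=0.0000 vs cont=4.9063 → 4.9063 [wait]  ⇒ S*(1)=-
t_0: node(0,0) S=71.8200 payoff=0.5900 vs cont=12.7542 → 12.7542 [wait]  ⇒ S*(0)=-

price = 12.7542
boundary = - - 41.5459 54.6244
tree:
12.7542
20.2777 4.9063
30.8641 9.3425 0.1579
40.8113 17.7856 0.3052 0.0000
48.3768 30.8641 0.5900 0.0000 0.0000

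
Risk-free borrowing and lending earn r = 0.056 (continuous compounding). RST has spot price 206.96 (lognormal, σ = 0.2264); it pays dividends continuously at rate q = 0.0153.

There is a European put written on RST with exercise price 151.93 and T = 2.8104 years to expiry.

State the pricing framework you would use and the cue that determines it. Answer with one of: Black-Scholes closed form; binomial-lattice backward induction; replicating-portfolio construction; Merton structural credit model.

framework: Black-Scholes closed form

Key observation: everything needed for the exact continuous-time valuation of the European put on RST (strike 151.93) is given, and no feature rules the closed form out.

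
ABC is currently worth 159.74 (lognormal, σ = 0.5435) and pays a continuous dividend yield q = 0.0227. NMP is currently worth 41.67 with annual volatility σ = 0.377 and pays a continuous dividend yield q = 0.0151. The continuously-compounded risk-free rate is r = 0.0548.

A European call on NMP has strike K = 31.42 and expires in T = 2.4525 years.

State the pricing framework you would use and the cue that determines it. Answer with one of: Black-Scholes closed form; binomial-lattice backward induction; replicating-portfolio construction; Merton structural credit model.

framework: Black-Scholes closed form

Key observation: a European-exercise option on NMP struck at 31.42 — a GBM underlying with constant parameters — admits an analytic price: the data contain no early exercise, no discrete tree, no debt structure.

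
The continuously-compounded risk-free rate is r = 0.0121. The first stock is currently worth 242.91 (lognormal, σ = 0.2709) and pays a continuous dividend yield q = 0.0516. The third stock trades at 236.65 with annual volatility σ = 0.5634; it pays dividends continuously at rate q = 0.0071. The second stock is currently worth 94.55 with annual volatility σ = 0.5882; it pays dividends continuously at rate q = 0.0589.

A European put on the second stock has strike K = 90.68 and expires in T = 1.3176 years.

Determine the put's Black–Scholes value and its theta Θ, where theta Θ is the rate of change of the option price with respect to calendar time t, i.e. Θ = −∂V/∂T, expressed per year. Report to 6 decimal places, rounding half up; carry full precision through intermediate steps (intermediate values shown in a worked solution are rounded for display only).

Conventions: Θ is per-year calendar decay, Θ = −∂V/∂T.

σ√T = 0.5882·√1.3176 = 0.675176
d₁ = (ln(S/K) + (r−q+σ²/2)T) / (σ√T) = (ln(94.55/90.68) + (0.0121−0.0589+0.5882²/2)·1.3176) / 0.675176 = (0.041792 + 0.166267) / 0.675176 = 0.308156
d₂ = d₁ − σ√T = 0.308156 − 0.675176 = -0.367020
e^{−rT} = 0.984183
e^{−qT} = 0.925328
N(−d₁) = 0.378982,  N(−d₂) = 0.643198
Put price V = K·e^{−rT}·N(−d₂) − S·e^{−qT}·N(−d₁) = 57.402679 − 33.157043 = 24.245636
φ(d₁) = (1/√(2π))·e^{−d₁²/2} = 0.380443
Θ = −S·e^{−qT}·φ(d₁)·σ/(2√T) − q·S·e^{−qT}·N(−d₁) + r·K·e^{−rT}·N(−d₂) = −8.528062 − 1.952950 + 0.694572 = -9.786440

price = 24.245636
Θ = -9.786440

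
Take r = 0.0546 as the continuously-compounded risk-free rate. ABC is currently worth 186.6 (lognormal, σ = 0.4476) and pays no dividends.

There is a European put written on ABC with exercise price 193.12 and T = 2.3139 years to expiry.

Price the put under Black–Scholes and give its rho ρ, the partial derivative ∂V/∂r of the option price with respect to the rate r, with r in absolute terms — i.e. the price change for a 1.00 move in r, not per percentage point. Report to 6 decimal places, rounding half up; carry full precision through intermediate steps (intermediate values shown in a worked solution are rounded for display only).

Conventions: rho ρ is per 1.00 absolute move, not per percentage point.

σ√T = 0.4476·√2.3139 = 0.680867
d₁ = (ln(S/K) + (r+σ²/2)T) / (σ√T) = (ln(186.6/193.12) + (0.0546+0.4476²/2)·2.3139) / 0.680867 = (-0.034344 + 0.358129) / 0.680867 = 0.475547
d₂ = d₁ − σ√T = 0.475547 − 0.680867 = -0.205320
e^{−rT} = 0.881316
N(−d₁) = 0.317198,  N(−d₂) = 0.581339
Put price V = K·e^{−rT}·N(−d₂) − S·N(−d₁) = 98.943741 − 59.189236 = 39.754505
ρ = −K·T·e^{−rT}·N(−d₂) = -228.945922

price = 39.754505
ρ = -228.945922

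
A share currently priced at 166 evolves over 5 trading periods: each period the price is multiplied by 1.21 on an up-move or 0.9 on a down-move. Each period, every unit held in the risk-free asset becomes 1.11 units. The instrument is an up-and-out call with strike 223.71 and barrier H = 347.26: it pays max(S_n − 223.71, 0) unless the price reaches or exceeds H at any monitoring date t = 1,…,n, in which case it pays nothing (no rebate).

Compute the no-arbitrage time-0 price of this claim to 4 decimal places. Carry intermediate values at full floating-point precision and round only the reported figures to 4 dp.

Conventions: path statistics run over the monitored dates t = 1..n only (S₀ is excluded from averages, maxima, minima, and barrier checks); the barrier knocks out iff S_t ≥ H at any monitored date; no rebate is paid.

price = 18.3504

Set p* = 0.6774 (from d < R < u); the path-dependent value is the discounted p*-expectation over all price paths.
Enumerate all 2^5 = 32 price paths (U = up ×1.21, D = down ×0.9); each path with k up-moves has probability p*^k·(1−p*)^(5−k).
DDDDD: M=149.4000, payoff=0.0000, prob=0.003493
UDDDD: M=200.8600, payoff=0.0000, prob=0.007335
DUDDD: M=180.7740, payoff=0.0000, prob=0.007335
UUDDD: M=243.0406, payoff=0.0000, prob=0.015404
DDUDD: M=162.6966, payoff=0.0000, prob=0.007335
UDUDD: M=218.7365, payoff=0.0000, prob=0.015404
DUUDD: M=218.7365, payoff=0.0000, prob=0.015404
UUUDD: M=294.0791, payoff=14.4941, prob=0.032348
DDDUD: M=149.4000, payoff=0.0000, prob=0.007335
UDDUD: M=200.8600, payoff=0.0000, prob=0.015404
DUDUD: M=196.8629, payoff=0.0000, prob=0.015404
UUDUD: M=264.6712, payoff=14.4941, prob=0.032348
DDUUD: M=196.8629, payoff=0.0000, prob=0.015404
UDUUD: M=264.6712, payoff=14.4941, prob=0.032348
DUUUD: M=264.6712, payoff=14.4941, prob=0.032348
UUUUD: M=355.8357, payoff=0.0000, prob=0.067931
DDDDU: M=149.4000, payoff=0.0000, prob=0.007335
UDDDU: M=200.8600, payoff=0.0000, prob=0.015404
DUDDU: M=180.7740, payoff=0.0000, prob=0.015404
UUDDU: M=243.0406, payoff=14.4941, prob=0.032348
DDUDU: M=177.1766, payoff=0.0000, prob=0.015404
UDUDU: M=238.2041, payoff=14.4941, prob=0.032348
DUUDU: M=238.2041, payoff=14.4941, prob=0.032348
UUUDU: M=320.2522, payoff=96.5422, prob=0.067931
DDDUU: M=177.1766, payoff=0.0000, prob=0.015404
UDDUU: M=238.2041, payoff=14.4941, prob=0.032348
DUDUU: M=238.2041, payoff=14.4941, prob=0.032348
UUDUU: M=320.2522, payoff=96.5422, prob=0.067931
DDUUU: M=238.2041, payoff=14.4941, prob=0.032348
UDUUU: M=320.2522, payoff=96.5422, prob=0.067931
DUUUU: M=320.2522, payoff=96.5422, prob=0.067931
UUUUU: M=430.5612, payoff=0.0000, prob=0.142655
Price = Σ prob·payoff / R^5 = 30.921437 / 1.685058 = 18.3504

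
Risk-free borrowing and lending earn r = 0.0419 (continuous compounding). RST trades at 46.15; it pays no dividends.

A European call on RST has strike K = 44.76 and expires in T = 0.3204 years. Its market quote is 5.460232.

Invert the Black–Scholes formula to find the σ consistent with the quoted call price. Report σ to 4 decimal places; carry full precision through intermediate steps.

At σ = 0.4322 the Black–Scholes value reproduces the quote:
σ√T = 0.4322·√0.3204 = 0.244642
d₁ = (ln(S/K) + (r+σ²/2)T) / (σ√T) = (ln(46.15/44.76) + (0.0419+0.4322²/2)·0.3204) / 0.244642 = (0.030582 + 0.043350) / 0.244642 = 0.302204
d₂ = d₁ − σ√T = 0.302204 − 0.244642 = 0.057562
e^{−rT} = 0.986665
N(d₁) = 0.618752,  N(d₂) = 0.522951
V = S·N(d₁) − K·e^{−rT}·N(d₂) = 28.555385 − 23.095153 = 5.460232 (the observed quote) — the price is monotone increasing in volatility, hence this σ is the only solution

sigma = 0.4322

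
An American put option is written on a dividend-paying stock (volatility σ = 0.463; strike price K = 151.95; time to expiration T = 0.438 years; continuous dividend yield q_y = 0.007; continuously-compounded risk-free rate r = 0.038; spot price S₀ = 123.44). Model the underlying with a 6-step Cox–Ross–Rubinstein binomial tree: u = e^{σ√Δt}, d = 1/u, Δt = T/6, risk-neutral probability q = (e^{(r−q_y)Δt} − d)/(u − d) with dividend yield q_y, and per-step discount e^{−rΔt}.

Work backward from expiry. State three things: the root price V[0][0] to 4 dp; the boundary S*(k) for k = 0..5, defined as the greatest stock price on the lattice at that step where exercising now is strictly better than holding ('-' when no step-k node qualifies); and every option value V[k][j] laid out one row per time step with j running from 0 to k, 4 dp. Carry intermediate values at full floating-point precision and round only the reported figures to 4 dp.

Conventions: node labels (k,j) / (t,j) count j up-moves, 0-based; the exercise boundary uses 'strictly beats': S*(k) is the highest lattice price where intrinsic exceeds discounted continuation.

Δt=0.07300  u=1.13326  d=0.88241  q=0.47780  discount=0.99723
step 6 (expiry): payoffs max(K−S,0) = 93.6745 77.1085 55.8332 28.5100 0.0000 0.0000 0.0000
step 5: (k=5,j=0): S=66.0411, K−S=85.9089, hold=85.5218 ⇒ V=85.9089 exercise | (k=5,j=1): S=84.8146, K−S=67.1354, hold=66.7578 ⇒ V=67.1354 exercise | (k=5,j=2): S=108.9250, K−S=43.0250, hold=42.6597 ⇒ V=43.0250 exercise | (k=5,j=3): S=139.8892, K−S=12.0608, hold=14.8467 ⇒ V=14.8467 continue | (k=5,j=4): S=179.6557, K−S=0.0000, hold=0.0000 ⇒ V=0.0000 continue | (k=5,j=5): S=230.7267, K−S=0.0000, hold=0.0000 ⇒ V=0.0000 continue  boundary S*=108.9250
step 4: (k=4,j=0): S=74.8415, K−S=77.1085, hold=76.7258 ⇒ V=77.1085 exercise | (k=4,j=1): S=96.1168, K−S=55.8332, hold=55.4614 ⇒ V=55.8332 exercise | (k=4,j=2): S=123.4400, K−S=28.5100, hold=29.4796 ⇒ V=29.4796 continue | (k=4,j=3): S=158.5304, K−S=0.0000, hold=7.7315 ⇒ V=7.7315 continue | (k=4,j=4): S=203.5961, K−S=0.0000, hold=0.0000 ⇒ V=0.0000 continue  boundary S*=96.1168
step 3: (k=3,j=0): S=84.8146, K−S=67.1354, hold=66.7578 ⇒ V=67.1354 exercise | (k=3,j=1): S=108.9250, K−S=43.0250, hold=43.1217 ⇒ V=43.1217 continue | (k=3,j=2): S=139.8892, K−S=12.0608, hold=19.0355 ⇒ V=19.0355 continue | (k=3,j=3): S=179.6557, K−S=0.0000, hold=4.0262 ⇒ V=4.0262 continue  boundary S*=84.8146
step 2: (k=2,j=0): S=96.1168, K−S=55.8332, hold=55.5075 ⇒ V=55.8332 exercise | (k=2,j=1): S=123.4400, K−S=28.5100, hold=31.5258 ⇒ V=31.5258 continue | (k=2,j=2): S=158.5304, K−S=0.0000, hold=11.8312 ⇒ V=11.8312 continue  boundary S*=96.1168
step 1: (k=1,j=0): S=108.9250, K−S=43.0250, hold=44.0967 ⇒ V=44.0967 continue | (k=1,j=1): S=139.8892, K−S=12.0608, hold=22.0545 ⇒ V=22.0545 continue  boundary S*=-
step 0: (k=0,j=0): S=123.4400, K−S=28.5100, hold=33.4720 ⇒ V=33.4720 continue  boundary S*=-

price = 33.4720
boundary = - - 96.1168 84.8146 96.1168 108.9250
tree:
33.4720
44.0967 22.0545
55.8332 31.5258 11.8312
67.1354 43.1217 19.0355 4.0262
77.1085 55.8332 29.4796 7.7315 0.0000
85.9089 67.1354 43.0250 14.8467 0.0000 0.0000
93.6745 77.1085 55.8332 28.5100 0.0000 0.0000 0.0000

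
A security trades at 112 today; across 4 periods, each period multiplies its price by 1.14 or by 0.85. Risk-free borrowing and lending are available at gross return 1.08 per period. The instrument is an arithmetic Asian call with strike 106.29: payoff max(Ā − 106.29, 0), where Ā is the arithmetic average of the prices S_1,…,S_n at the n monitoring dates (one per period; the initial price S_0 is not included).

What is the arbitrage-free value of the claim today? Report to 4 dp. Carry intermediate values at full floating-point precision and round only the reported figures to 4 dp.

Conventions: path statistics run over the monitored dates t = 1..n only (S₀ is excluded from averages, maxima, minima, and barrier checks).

Risk-neutral up-probability p* = (R−d)/(u−d) = (1.08−0.85)/(1.14−0.85) = 0.7931; the claim prices as the p*-weighted sum of path payoffs discounted by R^4.
Enumerate all 2^4 = 16 price paths (U = up ×1.14, D = down ×0.85); each path with k up-moves has probability p*^k·(1−p*)^(4−k).
DDDD: Ā=75.8417, payoff=0.0000, prob=0.001832
UDDD: Ā=101.7171, payoff=0.0000, prob=0.007024
DUDD: Ā=93.5971, payoff=0.0000, prob=0.007024
UUDD: Ā=125.5302, payoff=19.2402, prob=0.026926
DDUD: Ā=86.6951, payoff=0.0000, prob=0.007024
UDUD: Ā=116.2734, payoff=9.9834, prob=0.026926
DUUD: Ā=108.1534, payoff=1.8634, prob=0.026926
UUUD: Ā=145.0528, payoff=38.7628, prob=0.103215
DDDU: Ā=80.8284, payoff=0.0000, prob=0.007024
UDDU: Ā=108.4051, payoff=2.1151, prob=0.026926
DUDU: Ā=100.2851, payoff=0.0000, prob=0.026926
UUDU: Ā=134.5000, payoff=28.2100, prob=0.103215
DDUU: Ā=93.3831, payoff=0.0000, prob=0.026926
UDUU: Ā=125.2432, payoff=18.9532, prob=0.103215
DUUU: Ā=117.1232, payoff=10.8332, prob=0.103215
UUUU: Ā=157.0829, payoff=50.7929, prob=0.395657
Price = Σ prob·payoff / R^4 = 30.977589 / 1.360489 = 22.7695

price = 22.7695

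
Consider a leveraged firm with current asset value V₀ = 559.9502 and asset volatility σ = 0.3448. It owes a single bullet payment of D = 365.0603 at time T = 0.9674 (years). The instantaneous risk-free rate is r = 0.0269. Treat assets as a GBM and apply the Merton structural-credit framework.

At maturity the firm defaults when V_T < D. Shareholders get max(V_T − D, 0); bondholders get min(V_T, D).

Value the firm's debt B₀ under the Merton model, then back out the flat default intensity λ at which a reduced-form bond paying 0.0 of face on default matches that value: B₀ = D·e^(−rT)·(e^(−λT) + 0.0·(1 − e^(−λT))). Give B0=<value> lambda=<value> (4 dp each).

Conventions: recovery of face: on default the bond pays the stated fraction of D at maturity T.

Equity is a call on the firm's assets struck at D = 365.0603:
d₁ = [ln(V₀/D) + (r + σ²/2)T] / (σ√T)
   = [ln(559.9502/365.0603) + (0.0269 + 0.5·0.3448²)·0.9674] / (0.3448·√0.9674)
   = [0.427785 + 0.083529] / 0.339133 = 1.507709
d₂ = d₁ − σ√T = 1.507709 − 0.339133 = 1.168575
N(d₁) = 0.934185,  N(d₂) = 0.878713,  e^(−rT) = 0.974313
E₀ = V₀·N(d₁) − D·e^(−rT)·N(d₂)
   = 559.9502·0.934185 − 365.0603·0.974313·0.878713 = 210.554304
B₀ = V₀ − E₀ = 559.9502 − 210.554304 = 349.395896
e^(−λT) = (B₀·e^(rT)/D − 0)/(1 − 0) = (349.3959·1.026365/365.0603 − 0)/1 = 0.98232426
λ = −ln(0.98232426)/0.9674 = 0.018435

B0=349.3959 lambda=0.0184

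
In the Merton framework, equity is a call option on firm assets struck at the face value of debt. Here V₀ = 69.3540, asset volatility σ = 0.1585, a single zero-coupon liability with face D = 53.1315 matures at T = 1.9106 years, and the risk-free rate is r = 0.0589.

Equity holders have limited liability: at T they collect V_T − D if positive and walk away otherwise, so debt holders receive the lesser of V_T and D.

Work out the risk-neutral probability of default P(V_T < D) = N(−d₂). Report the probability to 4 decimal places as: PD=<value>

Apply the equity-as-call identities (strike 53.1315, horizon 1.9106 years):
d₁ = [ln(V₀/D) + (r + σ²/2)T] / (σ√T)
   = [ln(69.3540/53.1315) + (0.0589 + 0.5·0.1585²)·1.9106] / (0.1585·√1.9106)
   = [0.266454 + 0.136534] / 0.219086 = 1.839405
d₂ = d₁ − σ√T = 1.839405 − 0.219086 = 1.620319
risk-neutral PD = N(−d₂) = N(-1.620319) = 0.052582

PD=0.0526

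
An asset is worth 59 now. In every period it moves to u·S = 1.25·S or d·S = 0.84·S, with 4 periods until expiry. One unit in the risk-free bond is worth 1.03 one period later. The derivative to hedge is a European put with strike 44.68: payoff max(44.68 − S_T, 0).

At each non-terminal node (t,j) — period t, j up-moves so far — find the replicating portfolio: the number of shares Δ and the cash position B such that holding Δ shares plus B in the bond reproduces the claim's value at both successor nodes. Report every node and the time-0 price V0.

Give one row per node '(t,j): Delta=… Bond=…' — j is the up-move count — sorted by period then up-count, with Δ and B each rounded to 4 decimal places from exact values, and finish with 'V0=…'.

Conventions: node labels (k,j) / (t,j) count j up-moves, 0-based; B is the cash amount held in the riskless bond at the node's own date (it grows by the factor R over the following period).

(0,0): Delta=-0.0985 Bond=7.1828
(1,0): Delta=-0.2138 Bond=13.1161
(1,1): Delta=-0.0087 Bond=0.7777
(2,0): Delta=-0.4631 Bond=23.8876
(2,1): Delta=-0.0199 Bond=1.4928
(2,2): Delta=0.0000 Bond=0.0000
(3,0): Delta=-1.0000 Bond=43.3786
(3,1): Delta=-0.0454 Bond=2.8655
(3,2): Delta=0.0000 Bond=0.0000
(3,3): Delta=0.0000 Bond=0.0000
V0=1.3737

Arbitrage-free pricing uses the up-move probability p* = (R−d)/(u−d) = 0.4634, discounting each step at R = 1.03.
Payoffs at expiry: V(4,0)=15.3056, V(4,1)=0.9681, V(4,2)=0.0000, V(4,3)=0.0000, V(4,4)=0.0000
Node (3,0) S=34.9695: V=(p*·0.9681+(1−p*)·15.3056)/1.03=8.4091; Δ=(0.9681−15.3056)/(43.7119−29.3744)=-1.0000; B=V−Δ·S=43.3786
Node (3,1) S=52.0380: V=(p*·0.0000+(1−p*)·0.9681)/1.03=0.5043; Δ=(0.0000−0.9681)/(65.0475−43.7119)=-0.0454; B=V−Δ·S=2.8655
Node (3,2) S=77.4375: V=(p*·0.0000+(1−p*)·0.0000)/1.03=0.0000; Δ=(0.0000−0.0000)/(96.7969−65.0475)=0.0000; B=V−Δ·S=0.0000
Node (3,3) S=115.2344: V=(p*·0.0000+(1−p*)·0.0000)/1.03=0.0000; Δ=(0.0000−0.0000)/(144.0430−96.7969)=0.0000; B=V−Δ·S=0.0000
Node (2,0) S=41.6304: V=(p*·0.5043+(1−p*)·8.4091)/1.03=4.6077; Δ=(0.5043−8.4091)/(52.0380−34.9695)=-0.4631; B=V−Δ·S=23.8876
Node (2,1) S=61.9500: V=(p*·0.0000+(1−p*)·0.5043)/1.03=0.2627; Δ=(0.0000−0.5043)/(77.4375−52.0380)=-0.0199; B=V−Δ·S=1.4928
Node (2,2) S=92.1875: V=(p*·0.0000+(1−p*)·0.0000)/1.03=0.0000; Δ=(0.0000−0.0000)/(115.2344−77.4375)=0.0000; B=V−Δ·S=0.0000
Node (1,0) S=49.5600: V=(p*·0.2627+(1−p*)·4.6077)/1.03=2.5186; Δ=(0.2627−4.6077)/(61.9500−41.6304)=-0.2138; B=V−Δ·S=13.1161
Node (1,1) S=73.7500: V=(p*·0.0000+(1−p*)·0.2627)/1.03=0.1369; Δ=(0.0000−0.2627)/(92.1875−61.9500)=-0.0087; B=V−Δ·S=0.7777
Node (0,0) S=59.0000: V=(p*·0.1369+(1−p*)·2.5186)/1.03=1.3737; Δ=(0.1369−2.5186)/(73.7500−49.5600)=-0.0985; B=V−Δ·S=7.1828
Sanity check at the root: Δ(0,0)·S0 + B(0,0) reproduces V0 = 1.3737.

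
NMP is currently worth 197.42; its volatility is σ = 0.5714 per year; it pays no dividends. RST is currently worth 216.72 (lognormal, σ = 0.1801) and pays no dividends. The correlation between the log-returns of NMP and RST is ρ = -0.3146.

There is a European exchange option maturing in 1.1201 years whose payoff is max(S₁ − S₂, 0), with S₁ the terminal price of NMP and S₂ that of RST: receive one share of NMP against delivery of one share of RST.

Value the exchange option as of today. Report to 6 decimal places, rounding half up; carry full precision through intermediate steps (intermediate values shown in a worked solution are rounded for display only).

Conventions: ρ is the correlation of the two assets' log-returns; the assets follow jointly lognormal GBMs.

σ_eff = √(σ₁² + σ₂² − 2ρσ₁σ₂) = √(0.5714² + 0.1801² − 2·-0.3146·0.5714·0.1801) = 0.650910
d₁ = (ln(S₁/S₂) + (q₂ − q₁ + σ_eff²/2)T) / (σ_eff√T) = (ln(197.42/216.72) + (0.0 − 0.0 + 0.211842)·1.1201) / 0.688890 = 0.209049
d₂ = d₁ − σ_eff√T = 0.209049 − 0.688890 = -0.479841
N(d₁) = 0.582795,  N(d₂) = 0.315670
V = S₁·e^{−q₁T}·N(d₁) − S₂·e^{−q₂T}·N(d₂) = 115.055391 − 68.412082 = 46.643308
Key observation: r never enters — measured in units of RST, the claim is a call on S₁/S₂ struck at 1, so only the dividend yields and σ_eff matter.

exchange price = 46.643308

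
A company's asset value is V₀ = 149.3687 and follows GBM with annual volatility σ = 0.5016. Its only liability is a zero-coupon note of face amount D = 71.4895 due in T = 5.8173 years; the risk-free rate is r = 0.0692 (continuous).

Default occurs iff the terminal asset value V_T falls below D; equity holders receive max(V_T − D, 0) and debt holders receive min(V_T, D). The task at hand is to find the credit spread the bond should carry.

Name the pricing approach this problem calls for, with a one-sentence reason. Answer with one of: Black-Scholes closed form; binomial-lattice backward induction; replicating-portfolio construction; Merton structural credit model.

framework: Merton structural credit model

Key observation: with the firm-asset dynamics (V₀ = 149.3687) and a single zero-coupon liability of face 71.4895 given, debt value, spread, and default probability all derive from the option view of the balance sheet.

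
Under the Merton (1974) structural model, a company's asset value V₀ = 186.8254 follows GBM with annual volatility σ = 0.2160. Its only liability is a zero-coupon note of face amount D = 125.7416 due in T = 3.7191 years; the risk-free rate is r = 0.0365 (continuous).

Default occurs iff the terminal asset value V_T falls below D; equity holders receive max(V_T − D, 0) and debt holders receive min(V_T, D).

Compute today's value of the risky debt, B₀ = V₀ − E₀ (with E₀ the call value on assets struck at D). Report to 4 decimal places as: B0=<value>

Equity is a call on the firm's assets struck at D = 125.7416:
d₁ = [ln(V₀/D) + (r + σ²/2)T] / (σ√T)
   = [ln(186.8254/125.7416) + (0.0365 + 0.5·0.2160²)·3.7191] / (0.2160·√3.7191)
   = [0.395945 + 0.222506] / 0.416555 = 1.484681
d₂ = d₁ − σ√T = 1.484681 − 0.416555 = 1.068126
N(d₁) = 0.931186,  N(d₂) = 0.857268,  e^(−rT) = 0.873063
E₀ = V₀·N(d₁) − D·e^(−rT)·N(d₂)
   = 186.8254·0.931186 − 125.7416·0.873063·0.857268 = 79.857945
B₀ = V₀ − E₀ = 186.8254 − 79.857945 = 106.967455

B0=106.9675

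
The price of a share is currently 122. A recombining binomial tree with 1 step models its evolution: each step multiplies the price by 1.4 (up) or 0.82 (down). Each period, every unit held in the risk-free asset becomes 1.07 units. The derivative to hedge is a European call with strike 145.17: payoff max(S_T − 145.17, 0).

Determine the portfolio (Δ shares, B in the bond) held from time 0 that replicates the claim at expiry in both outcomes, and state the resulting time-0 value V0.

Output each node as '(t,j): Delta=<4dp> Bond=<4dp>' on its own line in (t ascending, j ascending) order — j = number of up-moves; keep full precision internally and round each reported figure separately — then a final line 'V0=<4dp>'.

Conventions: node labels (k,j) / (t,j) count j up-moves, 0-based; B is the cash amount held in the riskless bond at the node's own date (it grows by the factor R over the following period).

Since d<R<u, set p* = (R−d)/(u−d) = 0.4310; price each node as the discounted p*-expectation of its children.
Expiry values: V(1,0)=0.0000, V(1,1)=25.6300
(0,0): S=122.0000. Δ = (V_up−V_dn)/(S_up−S_dn) = (25.6300−0.0000)/(170.8000−100.0400) = 0.3622. V = [p*·25.6300 + (1−p*)·0.0000]/1.07 = 10.3247. B = V − Δ·S = -33.8650.
Verification: the root portfolio costs Δ(0,0)·S0 + B(0,0) = 10.3247, matching V0.

(0,0): Delta=0.3622 Bond=-33.8650
V0=10.3247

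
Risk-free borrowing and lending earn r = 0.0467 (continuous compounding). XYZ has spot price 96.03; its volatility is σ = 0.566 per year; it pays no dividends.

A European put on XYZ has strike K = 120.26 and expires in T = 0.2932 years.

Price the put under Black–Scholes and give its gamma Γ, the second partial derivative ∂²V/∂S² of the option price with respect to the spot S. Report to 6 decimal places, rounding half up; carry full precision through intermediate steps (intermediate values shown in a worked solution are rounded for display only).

σ√T = 0.566·√0.2932 = 0.306477
d₁ = (ln(S/K) + (r+σ²/2)T) / (σ√T) = (ln(96.03/120.26) + (0.0467+0.566²/2)·0.2932) / 0.306477 = (-0.224995 + 0.060657) / 0.306477 = -0.536218
d₂ = d₁ − σ√T = -0.536218 − 0.306477 = -0.842696
e^{−rT} = 0.986401
N(−d₁) = 0.704096,  N(−d₂) = 0.800301
Put price V = K·e^{−rT}·N(−d₂) − S·N(−d₁) = 94.935324 − 67.614356 = 27.320968
φ(d₁) = (1/√(2π))·e^{−d₁²/2} = 0.345520
Γ = φ(d₁) / (S·σ·√T) = 0.011740

price = 27.320968
Γ = 0.011740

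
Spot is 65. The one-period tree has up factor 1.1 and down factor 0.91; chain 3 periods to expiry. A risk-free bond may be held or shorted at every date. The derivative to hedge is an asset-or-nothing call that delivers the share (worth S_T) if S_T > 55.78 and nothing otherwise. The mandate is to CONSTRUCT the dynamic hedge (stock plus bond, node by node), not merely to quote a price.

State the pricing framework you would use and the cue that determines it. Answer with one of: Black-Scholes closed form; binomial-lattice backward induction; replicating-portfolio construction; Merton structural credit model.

framework: replicating-portfolio construction

Key observation: since the answer must list Δ and B at each node of the 1.1/0.91 lattice on 65, the replicating-portfolio method — solving the two-state system at every node — is the one that applies.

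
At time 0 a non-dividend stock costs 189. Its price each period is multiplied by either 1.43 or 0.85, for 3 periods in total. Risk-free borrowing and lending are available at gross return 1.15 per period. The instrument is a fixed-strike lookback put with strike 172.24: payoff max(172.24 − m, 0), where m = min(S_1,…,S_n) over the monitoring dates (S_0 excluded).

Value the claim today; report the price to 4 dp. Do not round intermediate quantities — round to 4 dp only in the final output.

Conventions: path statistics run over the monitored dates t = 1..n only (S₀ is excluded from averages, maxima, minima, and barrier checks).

price = 8.8868

No-arbitrage gives p* = (R−d)/(u−d) = 0.5172: enumerate every path, weight its payoff by its p*-probability, and discount by R^3.
Enumerate all 2^3 = 8 price paths (U = up ×1.43, D = down ×0.85); each path with k up-moves has probability p*^k·(1−p*)^(3−k).
DDD: m=116.0696, payoff=56.1704, prob=0.112510
UDD: m=195.2701, payoff=0.0000, prob=0.120546
DUD: m=160.6500, payoff=11.5900, prob=0.120546
UUD: m=270.2700, payoff=0.0000, prob=0.129157
DDU: m=136.5525, payoff=35.6875, prob=0.120546
UDU: m=229.7295, payoff=0.0000, prob=0.129157
DUU: m=160.6500, payoff=11.5900, prob=0.129157
UUU: m=270.2700, payoff=0.0000, prob=0.138382
Price = Σ prob·payoff / R^3 = 13.515760 / 1.520875 = 8.8868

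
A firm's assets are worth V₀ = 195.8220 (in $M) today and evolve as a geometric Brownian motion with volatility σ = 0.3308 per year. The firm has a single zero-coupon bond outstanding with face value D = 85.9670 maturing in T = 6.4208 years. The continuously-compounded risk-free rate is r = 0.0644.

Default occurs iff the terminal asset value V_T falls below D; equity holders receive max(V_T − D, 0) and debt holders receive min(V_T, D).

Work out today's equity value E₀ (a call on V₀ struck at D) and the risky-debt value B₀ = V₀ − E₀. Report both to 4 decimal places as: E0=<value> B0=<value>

Apply the equity-as-call identities (strike 85.9670, horizon 6.4208 years):
d₁ = [ln(V₀/D) + (r + σ²/2)T] / (σ√T)
   = [ln(195.8220/85.9670) + (0.0644 + 0.5·0.3308²)·6.4208] / (0.3308·√6.4208)
   = [0.823243 + 0.764809] / 0.838224 = 1.894544
d₂ = d₁ − σ√T = 1.894544 − 0.838224 = 1.056320
N(d₁) = 0.970924,  N(d₂) = 0.854589,  e^(−rT) = 0.661332
E₀ = V₀·N(d₁) − D·e^(−rT)·N(d₂)
   = 195.8220·0.970924 − 85.9670·0.661332·0.854589 = 141.542493
B₀ = V₀ − E₀ = 195.8220 − 141.542493 = 54.279507

E0=141.5425 B0=54.2795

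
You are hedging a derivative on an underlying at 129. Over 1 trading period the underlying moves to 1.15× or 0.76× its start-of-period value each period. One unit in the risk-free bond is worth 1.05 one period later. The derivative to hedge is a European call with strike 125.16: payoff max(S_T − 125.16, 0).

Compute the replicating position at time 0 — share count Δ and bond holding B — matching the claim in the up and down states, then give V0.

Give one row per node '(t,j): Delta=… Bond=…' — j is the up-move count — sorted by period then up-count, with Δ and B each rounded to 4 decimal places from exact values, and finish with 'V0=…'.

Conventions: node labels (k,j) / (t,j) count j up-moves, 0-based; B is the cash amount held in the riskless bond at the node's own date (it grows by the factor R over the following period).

(0,0): Delta=0.4609 Bond=-43.0388
V0=16.4227

Under the risk-neutral measure, an up-move has probability p* = (R−d)/(u−d) = 0.7436 and values discount at R = 1.05.
At maturity the claim pays: V(1,0)=0.0000, V(1,1)=23.1900
  t=0,j=0: stock 129.0000 → up 148.3500 (V=23.1900), down 98.0400 (V=0.0000). Price 16.4227; hedge Δ=0.4609, bond B=-43.0388.
As a check, the time-0 holding Δ(0,0)·S0 + B(0,0) comes to 16.4227 — exactly V0.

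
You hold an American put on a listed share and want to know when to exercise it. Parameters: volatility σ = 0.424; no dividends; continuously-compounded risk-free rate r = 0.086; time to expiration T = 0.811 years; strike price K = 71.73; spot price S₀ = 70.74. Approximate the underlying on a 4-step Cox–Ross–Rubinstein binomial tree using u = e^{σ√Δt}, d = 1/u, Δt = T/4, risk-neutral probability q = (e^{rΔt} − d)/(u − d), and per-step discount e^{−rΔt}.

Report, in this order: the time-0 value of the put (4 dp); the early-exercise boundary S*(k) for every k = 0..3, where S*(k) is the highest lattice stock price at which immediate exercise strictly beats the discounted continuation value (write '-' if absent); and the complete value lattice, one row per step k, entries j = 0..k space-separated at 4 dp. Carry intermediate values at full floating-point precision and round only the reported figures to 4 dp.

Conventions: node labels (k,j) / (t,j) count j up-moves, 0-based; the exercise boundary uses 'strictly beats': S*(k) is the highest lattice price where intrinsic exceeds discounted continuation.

price = 9.0368
boundary = - - 48.2876 58.4454
tree:
9.0368
14.8843 3.4662
23.4424 6.7900 0.2407
31.8347 13.2846 0.4882 0.0000
38.7685 23.4424 0.9900 0.0000 0.0000

params: Δt=0.20275 u=1.21036 d=0.82620 q=0.49820 e^(-rΔt)=0.98271
t_4 payoffs: 38.7685 23.4424 0.9900 0.0000 0.0000
t_3: node(3,0) S=39.8953 payoff=31.8347 vs cont=30.5948 → 31.8347 [stop]  node(3,1) S=58.4454 payoff=13.2846 vs cont=12.0447 → 13.2846 [stop]  node(3,2) S=85.6209 payoff=0.0000 vs cont=0.4882 → 0.4882 [wait]  node(3,3) S=125.4321 payoff=0.0000 vs cont=0.0000 → 0.0000 [wait]  ⇒ S*(3)=58.4454
t_2: node(2,0) S=48.2876 payoff=23.4424 vs cont=22.2025 → 23.4424 [stop]  node(2,1) S=70.7400 payoff=0.9900 vs cont=6.7900 → 6.7900 [wait]  node(2,2) S=103.6321 payoff=0.0000 vs cont=0.2407 → 0.2407 [wait]  ⇒ S*(2)=48.2876
t_1: node(1,0) S=58.4454 payoff=13.2846 vs cont=14.8843 → 14.8843 [wait]  node(1,1) S=85.6209 payoff=0.0000 vs cont=3.4662 → 3.4662 [wait]  ⇒ S*(1)=-
t_0: node(0,0) S=70.7400 payoff=0.9900 vs cont=9.0368 → 9.0368 [wait]  ⇒ S*(0)=-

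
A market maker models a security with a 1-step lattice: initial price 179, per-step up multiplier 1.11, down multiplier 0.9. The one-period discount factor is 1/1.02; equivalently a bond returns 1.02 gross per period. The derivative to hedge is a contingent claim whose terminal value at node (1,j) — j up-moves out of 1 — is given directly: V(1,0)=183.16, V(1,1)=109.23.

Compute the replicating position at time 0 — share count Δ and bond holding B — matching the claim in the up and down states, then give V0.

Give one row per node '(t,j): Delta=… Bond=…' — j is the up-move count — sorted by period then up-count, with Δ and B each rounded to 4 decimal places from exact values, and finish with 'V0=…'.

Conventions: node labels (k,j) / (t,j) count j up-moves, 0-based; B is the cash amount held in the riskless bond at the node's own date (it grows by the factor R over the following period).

(0,0): Delta=-1.9667 Bond=490.1989
V0=138.1513

Arbitrage-free pricing uses the up-move probability p* = (R−d)/(u−d) = 0.5714, discounting each step at R = 1.02.
Payoffs at expiry: V(1,0)=183.1600, V(1,1)=109.2300
(0,0): S=179.0000. Δ = (V_up−V_dn)/(S_up−S_dn) = (109.2300−183.1600)/(198.6900−161.1000) = -1.9667. V = [p*·109.2300 + (1−p*)·183.1600]/1.02 = 138.1513. B = V − Δ·S = 490.1989.
Check: Δ(0,0)·S0 + B(0,0) = 138.1513 = V0.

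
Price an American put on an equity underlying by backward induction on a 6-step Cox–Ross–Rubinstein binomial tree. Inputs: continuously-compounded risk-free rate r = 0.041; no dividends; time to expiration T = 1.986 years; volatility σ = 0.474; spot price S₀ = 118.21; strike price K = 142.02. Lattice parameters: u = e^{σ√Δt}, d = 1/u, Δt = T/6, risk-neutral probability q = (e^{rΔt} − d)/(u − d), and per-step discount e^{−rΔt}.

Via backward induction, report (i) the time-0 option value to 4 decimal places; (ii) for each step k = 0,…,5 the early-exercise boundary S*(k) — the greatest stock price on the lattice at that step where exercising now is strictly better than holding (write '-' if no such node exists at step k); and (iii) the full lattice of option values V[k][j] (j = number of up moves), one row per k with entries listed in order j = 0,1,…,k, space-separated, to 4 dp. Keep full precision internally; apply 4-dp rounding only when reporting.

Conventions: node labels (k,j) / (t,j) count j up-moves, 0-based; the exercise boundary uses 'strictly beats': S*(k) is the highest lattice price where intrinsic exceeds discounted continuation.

price = 42.4277
boundary = - - 68.5151 52.1617 68.5151 89.9954
tree:
42.4277
56.8325 26.5798
73.5049 38.7208 12.9480
89.8583 54.5327 21.0901 3.6602
102.3083 73.5049 33.6195 6.8327 0.0000
111.7868 89.8583 52.0246 12.7549 0.0000 0.0000
119.0029 102.3083 73.5049 23.8100 0.0000 0.0000 0.0000

Δt=0.33100  u=1.31351  d=0.76132  q=0.45699  discount=0.98652
step 6 (expiry): payoffs max(K−S,0) = 119.0029 102.3083 73.5049 23.8100 0.0000 0.0000 0.0000
step 5: (k=5,j=0): S=30.2332, K−S=111.7868, hold=109.8725 ⇒ V=111.7868 exercise | (k=5,j=1): S=52.1617, K−S=89.8583, hold=87.9439 ⇒ V=89.8583 exercise | (k=5,j=2): S=89.9954, K−S=52.0246, hold=50.1103 ⇒ V=52.0246 exercise | (k=5,j=3): S=155.2703, K−S=0.0000, hold=12.7549 ⇒ V=12.7549 continue | (k=5,j=4): S=267.8900, K−S=0.0000, hold=0.0000 ⇒ V=0.0000 continue | (k=5,j=5): S=462.1943, K−S=0.0000, hold=0.0000 ⇒ V=0.0000 continue  boundary S*=89.9954
step 4: (k=4,j=0): S=39.7117, K−S=102.3083, hold=100.3940 ⇒ V=102.3083 exercise | (k=4,j=1): S=68.5151, K−S=73.5049, hold=71.5906 ⇒ V=73.5049 exercise | (k=4,j=2): S=118.2100, K−S=23.8100, hold=33.6195 ⇒ V=33.6195 continue | (k=4,j=3): S=203.9494, K−S=0.0000, hold=6.8327 ⇒ V=6.8327 continue | (k=4,j=4): S=351.8767, K−S=0.0000, hold=0.0000 ⇒ V=0.0000 continue  boundary S*=68.5151
step 3: (k=3,j=0): S=52.1617, K−S=89.8583, hold=87.9439 ⇒ V=89.8583 exercise | (k=3,j=1): S=89.9954, K−S=52.0246, hold=54.5327 ⇒ V=54.5327 continue | (k=3,j=2): S=155.2703, K−S=0.0000, hold=21.0901 ⇒ V=21.0901 continue | (k=3,j=3): S=267.8900, K−S=0.0000, hold=3.6602 ⇒ V=3.6602 continue  boundary S*=52.1617
step 2: (k=2,j=0): S=68.5151, K−S=73.5049, hold=72.7213 ⇒ V=73.5049 exercise | (k=2,j=1): S=118.2100, K−S=23.8100, hold=38.7208 ⇒ V=38.7208 continue | (k=2,j=2): S=203.9494, K−S=0.0000, hold=12.9480 ⇒ V=12.9480 continue  boundary S*=68.5151
step 1: (k=1,j=0): S=89.9954, K−S=52.0246, hold=56.8325 ⇒ V=56.8325 continue | (k=1,j=1): S=155.2703, K−S=0.0000, hold=26.5798 ⇒ V=26.5798 continue  boundary S*=-
step 0: (k=0,j=0): S=118.2100, K−S=23.8100, hold=42.4277 ⇒ V=42.4277 continue  boundary S*=-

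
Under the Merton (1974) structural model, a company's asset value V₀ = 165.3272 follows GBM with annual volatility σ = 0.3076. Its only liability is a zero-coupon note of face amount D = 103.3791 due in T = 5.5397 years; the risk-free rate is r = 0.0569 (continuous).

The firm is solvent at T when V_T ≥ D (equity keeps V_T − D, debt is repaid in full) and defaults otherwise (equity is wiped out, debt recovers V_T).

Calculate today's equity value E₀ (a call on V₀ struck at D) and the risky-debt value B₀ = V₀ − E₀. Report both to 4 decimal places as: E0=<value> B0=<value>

Apply the equity-as-call identities (strike 103.3791, horizon 5.5397 years):
d₁ = [ln(V₀/D) + (r + σ²/2)T] / (σ√T)
   = [ln(165.3272/103.3791) + (0.0569 + 0.5·0.3076²)·5.5397] / (0.3076·√5.5397)
   = [0.469524 + 0.577286] / 0.723985 = 1.445900
d₂ = d₁ − σ√T = 1.445900 − 0.723985 = 0.721915
N(d₁) = 0.925897,  N(d₂) = 0.764827,  e^(−rT) = 0.729636
E₀ = V₀·N(d₁) − D·e^(−rT)·N(d₂)
   = 165.3272·0.925897 − 103.3791·0.729636·0.764827 = 95.385789
B₀ = V₀ − E₀ = 165.3272 − 95.385789 = 69.941411

E0=95.3858 B0=69.9414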